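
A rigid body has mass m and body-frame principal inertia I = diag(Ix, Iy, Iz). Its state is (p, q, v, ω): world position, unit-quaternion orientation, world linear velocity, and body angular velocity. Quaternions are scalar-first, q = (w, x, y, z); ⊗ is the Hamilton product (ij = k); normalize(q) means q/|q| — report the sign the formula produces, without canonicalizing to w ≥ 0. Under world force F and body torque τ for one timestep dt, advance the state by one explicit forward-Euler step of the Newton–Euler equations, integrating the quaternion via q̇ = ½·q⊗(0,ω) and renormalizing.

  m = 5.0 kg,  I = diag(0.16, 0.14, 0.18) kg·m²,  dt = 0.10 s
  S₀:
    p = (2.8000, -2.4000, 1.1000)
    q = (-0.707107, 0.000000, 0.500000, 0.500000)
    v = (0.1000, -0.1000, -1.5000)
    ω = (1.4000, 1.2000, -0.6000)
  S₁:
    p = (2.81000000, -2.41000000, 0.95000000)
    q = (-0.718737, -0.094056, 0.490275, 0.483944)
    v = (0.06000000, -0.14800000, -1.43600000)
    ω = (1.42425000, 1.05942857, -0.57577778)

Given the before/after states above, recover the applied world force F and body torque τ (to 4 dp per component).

F = (-2.0000, -2.4000, 3.2000)
τ = (0.0100, -0.1800, 0.0100)

ω₁ − ω₀ = (0.02425000, -0.14057143, 0.02422222)
I·α + gyro = (0.0100, -0.1800, 0.0100)
velocity change Δv = (-0.04000000, -0.04800000, 0.06400000)
F = m·Δv/dt = (-2.0000, -2.4000, 3.2000)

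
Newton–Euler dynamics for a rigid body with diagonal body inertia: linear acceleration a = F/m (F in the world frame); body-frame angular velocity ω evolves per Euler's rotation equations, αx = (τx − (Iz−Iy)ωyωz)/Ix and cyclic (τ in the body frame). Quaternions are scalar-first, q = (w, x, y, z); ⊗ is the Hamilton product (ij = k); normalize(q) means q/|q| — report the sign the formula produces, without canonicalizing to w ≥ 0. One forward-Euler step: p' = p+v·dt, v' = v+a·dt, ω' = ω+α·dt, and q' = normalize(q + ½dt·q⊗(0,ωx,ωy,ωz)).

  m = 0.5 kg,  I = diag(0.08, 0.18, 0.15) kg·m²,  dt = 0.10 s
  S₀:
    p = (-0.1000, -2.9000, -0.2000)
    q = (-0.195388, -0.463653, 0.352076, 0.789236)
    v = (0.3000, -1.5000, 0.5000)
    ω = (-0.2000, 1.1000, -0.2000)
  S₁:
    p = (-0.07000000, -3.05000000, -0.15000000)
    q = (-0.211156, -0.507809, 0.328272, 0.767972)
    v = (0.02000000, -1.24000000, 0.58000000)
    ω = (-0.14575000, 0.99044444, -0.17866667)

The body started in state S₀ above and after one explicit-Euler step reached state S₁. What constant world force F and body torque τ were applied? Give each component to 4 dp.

Δv = v₁−v₀ = (-0.28000000, 0.26000000, 0.08000000)
m·(v₁−v₀)/dt = (-1.4000, 1.3000, 0.4000)
ω₁ − ω₀ = (0.05425000, -0.10955556, 0.02133333)
τ = I·(Δω/dt) + ω₀×(Iω₀) = (0.0500, -0.2000, 0.0100)

F = (-1.4000, 1.3000, 0.4000)
τ = (0.0500, -0.2000, 0.0100)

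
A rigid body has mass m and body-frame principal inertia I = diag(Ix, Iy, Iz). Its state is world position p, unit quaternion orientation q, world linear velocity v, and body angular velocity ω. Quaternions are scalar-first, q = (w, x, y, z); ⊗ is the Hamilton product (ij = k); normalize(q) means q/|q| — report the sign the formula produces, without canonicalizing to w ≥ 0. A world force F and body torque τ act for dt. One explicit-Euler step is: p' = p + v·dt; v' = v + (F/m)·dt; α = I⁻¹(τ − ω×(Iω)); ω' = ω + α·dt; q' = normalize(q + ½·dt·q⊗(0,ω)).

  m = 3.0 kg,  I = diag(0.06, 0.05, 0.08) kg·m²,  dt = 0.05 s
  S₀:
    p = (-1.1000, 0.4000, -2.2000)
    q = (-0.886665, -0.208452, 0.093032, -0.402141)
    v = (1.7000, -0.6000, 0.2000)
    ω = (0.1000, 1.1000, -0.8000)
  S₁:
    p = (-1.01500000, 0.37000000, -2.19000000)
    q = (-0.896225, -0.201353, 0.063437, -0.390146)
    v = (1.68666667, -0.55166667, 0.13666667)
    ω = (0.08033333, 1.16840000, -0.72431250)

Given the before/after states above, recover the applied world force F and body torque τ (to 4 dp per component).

ω₁ − ω₀ = (-0.01966667, 0.06840000, 0.07568750)
gyro term ω₀×Iω₀ = (-0.0264, 0.0016, -0.0011)
applied torque τ = (-0.0500, 0.0700, 0.1200)
velocity change Δv = (-0.01333333, 0.04833333, -0.06333333)
applied force F = (-0.8000, 2.9000, -3.8000)

F = (-0.8000, 2.9000, -3.8000)
τ = (-0.0500, 0.0700, 0.1200)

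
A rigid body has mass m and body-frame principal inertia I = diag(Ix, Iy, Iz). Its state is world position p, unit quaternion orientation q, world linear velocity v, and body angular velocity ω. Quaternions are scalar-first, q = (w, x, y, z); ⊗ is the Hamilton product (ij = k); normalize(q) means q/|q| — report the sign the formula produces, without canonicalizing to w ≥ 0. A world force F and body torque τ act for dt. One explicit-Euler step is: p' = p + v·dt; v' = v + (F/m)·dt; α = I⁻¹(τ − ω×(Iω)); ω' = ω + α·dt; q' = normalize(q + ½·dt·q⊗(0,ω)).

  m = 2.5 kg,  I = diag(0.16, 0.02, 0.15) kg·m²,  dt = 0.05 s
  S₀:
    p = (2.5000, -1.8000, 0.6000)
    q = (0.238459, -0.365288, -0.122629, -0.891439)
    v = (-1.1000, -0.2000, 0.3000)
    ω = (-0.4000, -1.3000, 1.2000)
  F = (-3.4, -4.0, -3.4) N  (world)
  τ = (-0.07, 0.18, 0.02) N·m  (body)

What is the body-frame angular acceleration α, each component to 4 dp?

α = (0.8300, 9.2400, 0.6187)

gyro term ω×Iω = (-0.2028, -0.0048, -0.0728)
(τ − ω×Iω)/I = (0.8300, 9.2400, 0.6187)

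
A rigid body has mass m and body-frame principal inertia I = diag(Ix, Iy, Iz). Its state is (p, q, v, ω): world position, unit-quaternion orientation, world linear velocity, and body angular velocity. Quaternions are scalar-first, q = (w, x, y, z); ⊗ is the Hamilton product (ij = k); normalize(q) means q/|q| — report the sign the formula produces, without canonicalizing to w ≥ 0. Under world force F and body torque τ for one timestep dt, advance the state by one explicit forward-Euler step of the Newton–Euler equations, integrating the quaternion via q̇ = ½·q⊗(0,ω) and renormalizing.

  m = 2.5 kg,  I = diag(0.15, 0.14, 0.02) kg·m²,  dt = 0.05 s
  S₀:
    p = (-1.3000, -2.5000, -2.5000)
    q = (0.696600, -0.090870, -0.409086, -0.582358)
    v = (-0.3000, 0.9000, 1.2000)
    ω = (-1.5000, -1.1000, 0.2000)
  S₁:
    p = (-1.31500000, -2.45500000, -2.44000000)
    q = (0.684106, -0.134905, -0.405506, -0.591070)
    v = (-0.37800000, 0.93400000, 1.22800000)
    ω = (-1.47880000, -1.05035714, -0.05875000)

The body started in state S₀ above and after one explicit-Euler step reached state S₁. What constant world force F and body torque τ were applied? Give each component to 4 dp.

F = (-3.9000, 1.7000, 1.4000)
τ = (0.0900, 0.1000, -0.1200)

Δv = v₁−v₀ = (-0.07800000, 0.03400000, 0.02800000)
m·(v₁−v₀)/dt = (-3.9000, 1.7000, 1.4000)
Δω = ω₁−ω₀ = (0.02120000, 0.04964286, -0.25875000)
I·α + gyro = (0.0900, 0.1000, -0.1200)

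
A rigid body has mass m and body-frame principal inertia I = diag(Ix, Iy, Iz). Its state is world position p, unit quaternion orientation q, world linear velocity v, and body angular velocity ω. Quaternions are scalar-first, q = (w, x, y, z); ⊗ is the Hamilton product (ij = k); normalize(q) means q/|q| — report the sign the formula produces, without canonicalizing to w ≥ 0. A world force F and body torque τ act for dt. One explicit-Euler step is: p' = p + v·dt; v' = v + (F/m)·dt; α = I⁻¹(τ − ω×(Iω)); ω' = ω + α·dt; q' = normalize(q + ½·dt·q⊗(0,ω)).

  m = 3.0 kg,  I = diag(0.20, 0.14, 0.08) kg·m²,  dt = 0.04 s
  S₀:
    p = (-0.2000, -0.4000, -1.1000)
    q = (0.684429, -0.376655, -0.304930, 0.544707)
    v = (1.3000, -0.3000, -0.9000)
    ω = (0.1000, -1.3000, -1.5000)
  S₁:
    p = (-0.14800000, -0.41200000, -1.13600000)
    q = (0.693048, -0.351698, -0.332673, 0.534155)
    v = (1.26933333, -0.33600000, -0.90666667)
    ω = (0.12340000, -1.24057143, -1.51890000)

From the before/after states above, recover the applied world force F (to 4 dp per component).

v₁ − v₀ = (-0.03066667, -0.03600000, -0.00666667)
m·(v₁−v₀)/dt = (-2.3000, -2.7000, -0.5000)

F = (-2.3000, -2.7000, -0.5000)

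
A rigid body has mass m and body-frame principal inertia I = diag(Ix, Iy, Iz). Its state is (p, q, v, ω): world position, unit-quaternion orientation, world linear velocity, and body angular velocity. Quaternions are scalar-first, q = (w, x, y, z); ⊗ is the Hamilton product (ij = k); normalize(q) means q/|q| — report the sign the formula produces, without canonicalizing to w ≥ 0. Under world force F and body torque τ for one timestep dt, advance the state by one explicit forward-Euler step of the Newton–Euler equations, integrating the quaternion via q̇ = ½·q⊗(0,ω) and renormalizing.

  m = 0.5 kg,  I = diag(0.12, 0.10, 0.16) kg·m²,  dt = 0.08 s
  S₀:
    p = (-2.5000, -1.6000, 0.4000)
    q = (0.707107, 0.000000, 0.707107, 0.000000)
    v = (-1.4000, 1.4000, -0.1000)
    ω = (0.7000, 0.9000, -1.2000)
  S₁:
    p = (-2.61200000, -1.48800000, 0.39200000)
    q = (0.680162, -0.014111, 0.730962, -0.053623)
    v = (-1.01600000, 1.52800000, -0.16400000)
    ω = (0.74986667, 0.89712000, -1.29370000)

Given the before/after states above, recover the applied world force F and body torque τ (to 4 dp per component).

Δω = ω₁−ω₀ = (0.04986667, -0.00288000, -0.09370000)
precession coupling = (-0.0648, 0.0336, -0.0126)
τ = I·(Δω/dt) + ω₀×(Iω₀) = (0.0100, 0.0300, -0.2000)
v₁ − v₀ = (0.38400000, 0.12800000, -0.06400000)
applied force F = (2.4000, 0.8000, -0.4000)

F = (2.4000, 0.8000, -0.4000)
τ = (0.0100, 0.0300, -0.2000)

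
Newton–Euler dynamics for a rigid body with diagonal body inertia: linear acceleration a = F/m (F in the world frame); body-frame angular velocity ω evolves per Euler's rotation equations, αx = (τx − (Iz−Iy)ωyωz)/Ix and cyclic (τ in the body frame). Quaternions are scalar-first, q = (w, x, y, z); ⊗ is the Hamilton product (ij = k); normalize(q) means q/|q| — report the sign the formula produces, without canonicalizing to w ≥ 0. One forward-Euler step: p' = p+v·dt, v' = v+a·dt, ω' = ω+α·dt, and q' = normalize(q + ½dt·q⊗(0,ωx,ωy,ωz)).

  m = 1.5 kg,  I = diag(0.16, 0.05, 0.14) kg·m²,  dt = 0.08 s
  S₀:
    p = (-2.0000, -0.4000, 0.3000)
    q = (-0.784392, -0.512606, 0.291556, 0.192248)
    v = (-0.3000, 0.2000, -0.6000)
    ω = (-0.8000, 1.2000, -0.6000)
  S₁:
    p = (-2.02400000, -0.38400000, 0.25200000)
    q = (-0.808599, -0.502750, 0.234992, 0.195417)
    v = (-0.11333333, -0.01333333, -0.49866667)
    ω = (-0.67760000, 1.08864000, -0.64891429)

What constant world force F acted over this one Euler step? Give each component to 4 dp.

F = (3.5000, -4.0000, 1.9000)

Δv = v₁−v₀ = (0.18666667, -0.21333333, 0.10133333)
m·(v₁−v₀)/dt = (3.5000, -4.0000, 1.9000)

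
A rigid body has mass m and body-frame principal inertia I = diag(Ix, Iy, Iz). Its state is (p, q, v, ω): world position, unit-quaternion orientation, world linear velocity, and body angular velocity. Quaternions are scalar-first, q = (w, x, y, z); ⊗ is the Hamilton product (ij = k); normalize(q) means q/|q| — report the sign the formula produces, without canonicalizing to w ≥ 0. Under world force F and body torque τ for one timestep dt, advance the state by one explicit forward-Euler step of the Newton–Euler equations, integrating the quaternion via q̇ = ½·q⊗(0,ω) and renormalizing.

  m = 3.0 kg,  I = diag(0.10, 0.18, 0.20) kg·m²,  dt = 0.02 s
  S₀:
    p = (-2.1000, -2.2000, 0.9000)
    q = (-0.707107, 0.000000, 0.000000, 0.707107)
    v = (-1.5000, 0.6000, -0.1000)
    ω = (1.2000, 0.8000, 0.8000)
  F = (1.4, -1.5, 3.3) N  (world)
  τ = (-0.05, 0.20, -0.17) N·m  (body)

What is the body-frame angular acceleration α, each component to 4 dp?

gyro term ω×Iω = (0.0128, -0.0960, 0.0768)
(τ − ω×Iω)/I = (-0.6280, 1.6444, -1.2340)

α = (-0.6280, 1.6444, -1.2340)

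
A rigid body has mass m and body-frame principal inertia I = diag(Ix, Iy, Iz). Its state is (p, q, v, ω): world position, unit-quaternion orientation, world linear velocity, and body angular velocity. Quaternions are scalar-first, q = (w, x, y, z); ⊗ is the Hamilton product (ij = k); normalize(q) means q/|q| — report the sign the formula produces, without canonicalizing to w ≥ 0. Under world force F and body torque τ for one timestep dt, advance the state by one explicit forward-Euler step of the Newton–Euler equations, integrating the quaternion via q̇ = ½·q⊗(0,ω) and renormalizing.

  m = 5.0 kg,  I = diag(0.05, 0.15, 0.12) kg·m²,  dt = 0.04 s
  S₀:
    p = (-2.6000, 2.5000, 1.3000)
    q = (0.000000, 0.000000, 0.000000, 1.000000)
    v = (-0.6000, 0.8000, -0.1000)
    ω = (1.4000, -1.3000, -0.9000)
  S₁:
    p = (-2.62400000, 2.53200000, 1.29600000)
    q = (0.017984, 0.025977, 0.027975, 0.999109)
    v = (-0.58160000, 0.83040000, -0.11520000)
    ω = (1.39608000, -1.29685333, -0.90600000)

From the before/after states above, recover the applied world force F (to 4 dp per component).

F = (2.3000, 3.8000, -1.9000)

v₁ − v₀ = (0.01840000, 0.03040000, -0.01520000)
applied force F = (2.3000, 3.8000, -1.9000)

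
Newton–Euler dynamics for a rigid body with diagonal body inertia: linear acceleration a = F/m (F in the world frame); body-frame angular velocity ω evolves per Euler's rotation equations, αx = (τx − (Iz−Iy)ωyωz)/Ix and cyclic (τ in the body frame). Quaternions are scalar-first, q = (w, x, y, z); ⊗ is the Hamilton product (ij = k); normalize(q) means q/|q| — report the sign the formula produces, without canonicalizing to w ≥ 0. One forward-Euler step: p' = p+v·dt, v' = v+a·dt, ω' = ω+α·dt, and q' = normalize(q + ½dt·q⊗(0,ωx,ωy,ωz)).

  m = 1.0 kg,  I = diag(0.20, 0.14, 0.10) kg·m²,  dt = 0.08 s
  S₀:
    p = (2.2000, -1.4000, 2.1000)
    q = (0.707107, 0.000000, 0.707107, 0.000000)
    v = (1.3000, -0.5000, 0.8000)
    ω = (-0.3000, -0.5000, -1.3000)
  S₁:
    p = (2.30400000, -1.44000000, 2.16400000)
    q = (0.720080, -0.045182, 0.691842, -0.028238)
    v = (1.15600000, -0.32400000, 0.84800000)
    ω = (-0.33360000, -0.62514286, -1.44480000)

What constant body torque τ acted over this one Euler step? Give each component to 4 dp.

ω₁ − ω₀ = (-0.03360000, -0.12514286, -0.14480000)
τ = I·(Δω/dt) + ω₀×(Iω₀) = (-0.1100, -0.1800, -0.1900)

τ = (-0.1100, -0.1800, -0.1900)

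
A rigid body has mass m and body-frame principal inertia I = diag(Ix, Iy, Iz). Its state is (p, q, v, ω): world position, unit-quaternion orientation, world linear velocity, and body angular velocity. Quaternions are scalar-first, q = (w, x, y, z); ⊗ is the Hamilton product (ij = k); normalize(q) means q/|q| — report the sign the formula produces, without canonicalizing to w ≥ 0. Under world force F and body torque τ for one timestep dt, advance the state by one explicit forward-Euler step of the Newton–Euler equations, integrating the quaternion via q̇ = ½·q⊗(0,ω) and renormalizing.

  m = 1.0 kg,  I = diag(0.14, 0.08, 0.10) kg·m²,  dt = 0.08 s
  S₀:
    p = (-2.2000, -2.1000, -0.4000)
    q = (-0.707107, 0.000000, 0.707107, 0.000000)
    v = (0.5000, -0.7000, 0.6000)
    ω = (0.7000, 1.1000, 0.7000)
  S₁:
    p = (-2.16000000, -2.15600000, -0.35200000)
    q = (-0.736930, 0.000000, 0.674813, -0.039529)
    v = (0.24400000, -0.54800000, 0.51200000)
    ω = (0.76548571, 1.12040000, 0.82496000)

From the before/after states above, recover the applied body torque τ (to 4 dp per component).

Δω = ω₁−ω₀ = (0.06548571, 0.02040000, 0.12496000)
I·α + gyro = (0.1300, 0.0400, 0.1100)

τ = (0.1300, 0.0400, 0.1100)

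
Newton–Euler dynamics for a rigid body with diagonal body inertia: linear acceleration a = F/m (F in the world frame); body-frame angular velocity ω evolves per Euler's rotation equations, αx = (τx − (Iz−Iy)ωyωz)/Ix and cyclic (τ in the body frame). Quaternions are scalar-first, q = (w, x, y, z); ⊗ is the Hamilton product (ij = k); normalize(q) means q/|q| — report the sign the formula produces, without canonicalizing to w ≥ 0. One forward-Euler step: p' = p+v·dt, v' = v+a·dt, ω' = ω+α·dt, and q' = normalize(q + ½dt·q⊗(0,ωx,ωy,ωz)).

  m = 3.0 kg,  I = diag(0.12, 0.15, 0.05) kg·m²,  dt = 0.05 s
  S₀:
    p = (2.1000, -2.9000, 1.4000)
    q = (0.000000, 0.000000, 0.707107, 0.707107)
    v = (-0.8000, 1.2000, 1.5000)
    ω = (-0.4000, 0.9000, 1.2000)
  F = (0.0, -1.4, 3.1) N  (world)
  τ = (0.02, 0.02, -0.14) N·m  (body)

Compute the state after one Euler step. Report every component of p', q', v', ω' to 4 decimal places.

p' = (2.0600, -2.8400, 1.4750)
q' = (-0.0371, 0.0053, 0.6995, 0.7136)
v' = (-0.8000, 1.1767, 1.5517)
ω' = (-0.3467, 0.9179, 1.0708)

precession coupling ω×(Iω) = (-0.1080, -0.0336, -0.0108)
angular accel α = (1.0667, 0.3573, -2.5840)
new body rate ω' = (-0.3467, 0.9179, 1.0708)
Hamilton product q⊗(0,ω) = (-1.4849247, 0.2121321, -0.2828428, 0.2828428)
q + ½dt·q⊗(0,ω), renormalized = (-0.0371, 0.0053, 0.6995, 0.7136)
linear accel F/m = (0.0000, -0.4667, 1.0333)
p + v·dt = (2.0600, -2.8400, 1.4750)
v' = v + a·dt = (-0.8000, 1.1767, 1.5517)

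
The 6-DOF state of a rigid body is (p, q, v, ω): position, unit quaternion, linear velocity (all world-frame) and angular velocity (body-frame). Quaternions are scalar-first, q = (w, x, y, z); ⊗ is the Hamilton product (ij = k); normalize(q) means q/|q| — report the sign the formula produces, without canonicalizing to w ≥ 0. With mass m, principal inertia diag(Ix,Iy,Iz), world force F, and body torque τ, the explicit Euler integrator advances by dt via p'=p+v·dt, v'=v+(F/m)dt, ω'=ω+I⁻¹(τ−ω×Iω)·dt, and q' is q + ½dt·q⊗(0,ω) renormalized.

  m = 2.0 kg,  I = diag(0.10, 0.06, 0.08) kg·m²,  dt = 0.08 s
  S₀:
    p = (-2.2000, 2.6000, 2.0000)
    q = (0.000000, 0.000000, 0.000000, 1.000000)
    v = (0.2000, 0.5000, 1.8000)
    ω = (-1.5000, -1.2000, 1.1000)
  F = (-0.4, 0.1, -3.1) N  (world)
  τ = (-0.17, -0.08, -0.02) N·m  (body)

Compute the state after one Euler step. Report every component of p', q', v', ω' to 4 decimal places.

new position p' = (-2.1840, 2.6400, 2.1440)
new velocity v' = (0.1840, 0.5040, 1.6760)
α = I⁻¹(τ − ω×Iω) = (-1.4360, -0.7833, 0.6500)
ω' = ω + α·dt = (-1.6149, -1.2627, 1.1520)
2q̇ = q⊗(0,ω) = (-1.1000000, 1.2000000, -1.5000000, 0.0000000)
updated quaternion q' = (-0.0438, 0.0478, -0.0598, 0.9961)

p' = (-2.1840, 2.6400, 2.1440)
q' = (-0.0438, 0.0478, -0.0598, 0.9961)
v' = (0.1840, 0.5040, 1.6760)
ω' = (-1.6149, -1.2627, 1.1520)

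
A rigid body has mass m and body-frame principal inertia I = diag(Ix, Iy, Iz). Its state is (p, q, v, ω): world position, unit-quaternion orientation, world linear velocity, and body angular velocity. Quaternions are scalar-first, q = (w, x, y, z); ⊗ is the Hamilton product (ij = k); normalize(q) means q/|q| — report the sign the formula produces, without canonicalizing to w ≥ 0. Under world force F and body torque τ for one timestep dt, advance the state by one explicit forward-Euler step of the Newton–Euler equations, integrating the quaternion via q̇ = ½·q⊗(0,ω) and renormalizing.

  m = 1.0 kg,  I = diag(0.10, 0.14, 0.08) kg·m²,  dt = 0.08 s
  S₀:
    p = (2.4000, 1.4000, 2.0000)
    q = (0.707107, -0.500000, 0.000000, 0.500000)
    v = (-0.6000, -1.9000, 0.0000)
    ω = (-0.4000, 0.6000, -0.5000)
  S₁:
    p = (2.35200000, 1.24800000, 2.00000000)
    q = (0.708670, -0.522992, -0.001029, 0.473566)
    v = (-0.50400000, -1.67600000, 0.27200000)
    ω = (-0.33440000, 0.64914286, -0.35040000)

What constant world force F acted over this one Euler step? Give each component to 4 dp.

F = (1.2000, 2.8000, 3.4000)

Δv = v₁−v₀ = (0.09600000, 0.22400000, 0.27200000)
applied force F = (1.2000, 2.8000, 3.4000)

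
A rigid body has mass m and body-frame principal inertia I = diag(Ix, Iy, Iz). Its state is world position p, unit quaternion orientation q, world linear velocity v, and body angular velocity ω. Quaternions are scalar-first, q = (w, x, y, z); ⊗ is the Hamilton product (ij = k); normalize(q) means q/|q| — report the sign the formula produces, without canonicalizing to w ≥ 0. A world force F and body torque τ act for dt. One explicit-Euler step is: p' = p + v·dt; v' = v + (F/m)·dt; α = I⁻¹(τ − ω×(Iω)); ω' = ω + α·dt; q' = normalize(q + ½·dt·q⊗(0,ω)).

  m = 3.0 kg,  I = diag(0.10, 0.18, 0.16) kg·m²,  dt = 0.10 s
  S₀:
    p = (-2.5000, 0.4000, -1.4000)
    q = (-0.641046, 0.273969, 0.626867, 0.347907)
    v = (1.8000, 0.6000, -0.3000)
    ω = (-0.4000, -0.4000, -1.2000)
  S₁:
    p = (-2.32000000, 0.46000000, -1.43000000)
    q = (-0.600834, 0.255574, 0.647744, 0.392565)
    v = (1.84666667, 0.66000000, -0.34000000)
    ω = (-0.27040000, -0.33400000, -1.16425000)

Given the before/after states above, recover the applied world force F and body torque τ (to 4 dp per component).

v₁ − v₀ = (0.04666667, 0.06000000, -0.04000000)
applied force F = (1.4000, 1.8000, -1.2000)
Δω = ω₁−ω₀ = (0.12960000, 0.06600000, 0.03575000)
applied torque τ = (0.1200, 0.0900, 0.0700)

F = (1.4000, 1.8000, -1.2000)
τ = (0.1200, 0.0900, 0.0700)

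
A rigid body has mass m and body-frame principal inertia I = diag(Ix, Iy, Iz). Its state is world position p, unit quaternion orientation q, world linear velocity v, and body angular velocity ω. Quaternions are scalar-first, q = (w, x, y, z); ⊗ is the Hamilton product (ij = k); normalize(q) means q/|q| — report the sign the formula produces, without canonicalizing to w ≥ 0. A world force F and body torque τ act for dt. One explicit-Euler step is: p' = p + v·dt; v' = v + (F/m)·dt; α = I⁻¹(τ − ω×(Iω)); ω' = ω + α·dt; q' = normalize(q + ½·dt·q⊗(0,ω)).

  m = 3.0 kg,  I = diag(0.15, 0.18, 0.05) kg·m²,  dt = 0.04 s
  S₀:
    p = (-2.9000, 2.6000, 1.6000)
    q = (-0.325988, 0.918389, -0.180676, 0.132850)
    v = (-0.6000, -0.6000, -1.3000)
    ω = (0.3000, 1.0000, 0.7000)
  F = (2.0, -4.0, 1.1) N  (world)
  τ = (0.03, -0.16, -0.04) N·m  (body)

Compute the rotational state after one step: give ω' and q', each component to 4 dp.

ω×(Iω) gyroscopic = (-0.0910, 0.0210, 0.0090)
α = I⁻¹(τ − ω×Iω) = (0.8067, -1.0056, -0.9800)
new body rate ω' = (0.3323, 0.9598, 0.6608)
Hamilton product q⊗(0,ω) = (-0.1878357, -0.3571196, -0.9290053, 0.7444002)
updated quaternion q' = (-0.3296, 0.9110, -0.1992, 0.1477)

ω' = (0.3323, 0.9598, 0.6608)
q' = (-0.3296, 0.9110, -0.1992, 0.1477)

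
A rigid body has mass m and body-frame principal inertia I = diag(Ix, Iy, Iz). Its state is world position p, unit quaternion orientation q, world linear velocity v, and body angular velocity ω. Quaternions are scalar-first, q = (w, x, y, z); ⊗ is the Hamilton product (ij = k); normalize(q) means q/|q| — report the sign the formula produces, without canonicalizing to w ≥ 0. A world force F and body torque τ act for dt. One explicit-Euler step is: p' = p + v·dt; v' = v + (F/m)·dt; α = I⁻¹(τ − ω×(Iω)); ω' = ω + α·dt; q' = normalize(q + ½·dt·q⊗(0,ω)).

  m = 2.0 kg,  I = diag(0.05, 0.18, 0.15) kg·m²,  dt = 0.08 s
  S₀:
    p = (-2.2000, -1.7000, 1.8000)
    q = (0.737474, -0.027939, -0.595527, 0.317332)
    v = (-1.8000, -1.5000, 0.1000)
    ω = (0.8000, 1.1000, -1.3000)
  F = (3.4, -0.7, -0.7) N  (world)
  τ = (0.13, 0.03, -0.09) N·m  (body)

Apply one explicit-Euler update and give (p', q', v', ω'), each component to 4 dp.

p' = (-2.3440, -1.8200, 1.8080)
q' = (0.7789, 0.0126, -0.5528, 0.2960)
v' = (-1.6640, -1.5280, 0.0720)
ω' = (0.9394, 1.0671, -1.4090)

a = F/m = (1.7000, -0.3500, -0.3500)
p + v·dt = (-2.3440, -1.8200, 1.8080)
new velocity v' = (-1.6640, -1.5280, 0.0720)
(τ − ω×Iω)/I = (1.7420, -0.4111, -1.3627)
ω' = ω + α·dt = (0.9394, 1.0671, -1.4090)
Hamilton product q⊗(0,ω) = (1.0899625, 1.0150991, 1.0287663, -0.5130275)
q' = normalize(q + ½dt·q⊗(0,ω)) = (0.7789, 0.0126, -0.5528, 0.2960)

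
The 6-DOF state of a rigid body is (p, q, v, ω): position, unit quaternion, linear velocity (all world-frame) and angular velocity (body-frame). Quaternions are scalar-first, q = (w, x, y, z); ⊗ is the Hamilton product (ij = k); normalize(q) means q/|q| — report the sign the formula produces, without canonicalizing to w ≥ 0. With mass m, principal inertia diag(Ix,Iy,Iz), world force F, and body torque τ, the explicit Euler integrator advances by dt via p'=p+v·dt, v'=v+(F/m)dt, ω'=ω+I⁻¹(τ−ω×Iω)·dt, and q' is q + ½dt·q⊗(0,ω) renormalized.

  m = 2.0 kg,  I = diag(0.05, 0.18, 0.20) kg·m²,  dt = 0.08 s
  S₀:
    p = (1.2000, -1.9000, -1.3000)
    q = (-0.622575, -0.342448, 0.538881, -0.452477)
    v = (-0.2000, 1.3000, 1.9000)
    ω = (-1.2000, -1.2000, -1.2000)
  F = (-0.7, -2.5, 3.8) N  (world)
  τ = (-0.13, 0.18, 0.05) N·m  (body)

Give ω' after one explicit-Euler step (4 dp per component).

ω×(Iω) gyroscopic = (0.0288, -0.2160, 0.1872)
(τ − ω×Iω)/I = (-3.1760, 2.2000, -0.6860)
new body rate ω' = (-1.4541, -1.0240, -1.2549)

ω' = (-1.4541, -1.0240, -1.2549)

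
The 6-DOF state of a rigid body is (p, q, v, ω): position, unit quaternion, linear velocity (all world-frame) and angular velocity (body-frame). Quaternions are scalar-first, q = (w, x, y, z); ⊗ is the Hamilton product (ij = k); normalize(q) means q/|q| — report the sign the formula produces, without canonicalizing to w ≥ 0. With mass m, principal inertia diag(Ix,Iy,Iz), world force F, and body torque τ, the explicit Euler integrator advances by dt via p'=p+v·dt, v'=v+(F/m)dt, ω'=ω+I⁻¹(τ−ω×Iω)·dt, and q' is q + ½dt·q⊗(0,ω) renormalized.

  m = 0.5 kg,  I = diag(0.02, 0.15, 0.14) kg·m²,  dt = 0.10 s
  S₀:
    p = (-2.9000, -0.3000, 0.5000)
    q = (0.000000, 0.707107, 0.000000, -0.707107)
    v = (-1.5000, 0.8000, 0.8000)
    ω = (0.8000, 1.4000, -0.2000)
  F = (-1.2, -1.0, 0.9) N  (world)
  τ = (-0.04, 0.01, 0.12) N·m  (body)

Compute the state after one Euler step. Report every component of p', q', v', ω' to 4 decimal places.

p' = (-3.0500, -0.2200, 0.5800)
q' = (-0.0352, 0.7541, -0.0211, -0.6554)
v' = (-1.7400, 0.6000, 0.9800)
ω' = (0.5860, 1.3939, -0.2183)

ω×(Iω) gyroscopic = (0.0028, 0.0192, 0.1456)
α = I⁻¹(τ − ω×Iω) = (-2.1400, -0.0613, -0.1829)
ω + α·dt = (0.5860, 1.3939, -0.2183)
2q̇ = q⊗(0,ω) = (-0.7071070, 0.9899498, -0.4242642, 0.9899498)
q + ½dt·q⊗(0,ω), renormalized = (-0.0352, 0.7541, -0.0211, -0.6554)
linear accel F/m = (-2.4000, -2.0000, 1.8000)
p' = p + v·dt = (-3.0500, -0.2200, 0.5800)
new velocity v' = (-1.7400, 0.6000, 0.9800)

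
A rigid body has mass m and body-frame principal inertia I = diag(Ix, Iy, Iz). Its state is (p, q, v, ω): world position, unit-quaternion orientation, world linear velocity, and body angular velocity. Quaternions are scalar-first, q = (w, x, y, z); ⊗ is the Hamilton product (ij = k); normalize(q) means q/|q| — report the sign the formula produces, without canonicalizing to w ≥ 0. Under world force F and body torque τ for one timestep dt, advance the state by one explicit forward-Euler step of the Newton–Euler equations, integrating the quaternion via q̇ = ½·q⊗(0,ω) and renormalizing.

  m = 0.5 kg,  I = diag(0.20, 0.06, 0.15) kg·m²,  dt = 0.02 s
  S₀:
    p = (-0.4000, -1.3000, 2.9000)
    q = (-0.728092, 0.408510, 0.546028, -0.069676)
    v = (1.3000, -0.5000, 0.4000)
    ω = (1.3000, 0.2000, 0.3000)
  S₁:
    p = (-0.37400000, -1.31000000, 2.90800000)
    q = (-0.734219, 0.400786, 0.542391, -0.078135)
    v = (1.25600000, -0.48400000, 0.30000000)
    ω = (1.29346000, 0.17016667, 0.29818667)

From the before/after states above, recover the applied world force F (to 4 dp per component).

v₁ − v₀ = (-0.04400000, 0.01600000, -0.10000000)
applied force F = (-1.1000, 0.4000, -2.5000)

F = (-1.1000, 0.4000, -2.5000)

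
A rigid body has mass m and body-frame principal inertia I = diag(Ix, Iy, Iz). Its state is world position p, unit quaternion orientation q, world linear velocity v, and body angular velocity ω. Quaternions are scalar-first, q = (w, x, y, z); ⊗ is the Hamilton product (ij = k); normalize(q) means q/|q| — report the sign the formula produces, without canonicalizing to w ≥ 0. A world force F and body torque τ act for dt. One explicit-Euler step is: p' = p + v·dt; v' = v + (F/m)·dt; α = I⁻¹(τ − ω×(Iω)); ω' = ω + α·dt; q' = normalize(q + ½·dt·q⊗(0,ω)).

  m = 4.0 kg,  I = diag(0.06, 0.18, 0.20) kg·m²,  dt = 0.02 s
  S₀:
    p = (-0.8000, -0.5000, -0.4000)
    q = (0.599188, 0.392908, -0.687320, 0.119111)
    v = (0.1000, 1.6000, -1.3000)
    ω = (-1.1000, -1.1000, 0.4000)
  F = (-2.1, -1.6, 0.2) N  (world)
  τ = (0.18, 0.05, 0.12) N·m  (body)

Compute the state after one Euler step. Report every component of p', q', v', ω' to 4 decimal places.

α = I⁻¹(τ − ω×Iω) = (3.1467, -0.0644, -0.1260)
new body rate ω' = (-1.0371, -1.1013, 0.3975)
q⊗(0,ω) = (-0.3714976, -0.8030127, -0.9472921, -0.9485756)
q + ½dt·q⊗(0,ω), renormalized = (0.5954, 0.3848, -0.6967, 0.1096)
a = (-0.5250, -0.4000, 0.0500)
p' = p + v·dt = (-0.7980, -0.4680, -0.4260)
v + (F/m)dt = (0.0895, 1.5920, -1.2990)

p' = (-0.7980, -0.4680, -0.4260)
q' = (0.5954, 0.3848, -0.6967, 0.1096)
v' = (0.0895, 1.5920, -1.2990)
ω' = (-1.0371, -1.1013, 0.3975)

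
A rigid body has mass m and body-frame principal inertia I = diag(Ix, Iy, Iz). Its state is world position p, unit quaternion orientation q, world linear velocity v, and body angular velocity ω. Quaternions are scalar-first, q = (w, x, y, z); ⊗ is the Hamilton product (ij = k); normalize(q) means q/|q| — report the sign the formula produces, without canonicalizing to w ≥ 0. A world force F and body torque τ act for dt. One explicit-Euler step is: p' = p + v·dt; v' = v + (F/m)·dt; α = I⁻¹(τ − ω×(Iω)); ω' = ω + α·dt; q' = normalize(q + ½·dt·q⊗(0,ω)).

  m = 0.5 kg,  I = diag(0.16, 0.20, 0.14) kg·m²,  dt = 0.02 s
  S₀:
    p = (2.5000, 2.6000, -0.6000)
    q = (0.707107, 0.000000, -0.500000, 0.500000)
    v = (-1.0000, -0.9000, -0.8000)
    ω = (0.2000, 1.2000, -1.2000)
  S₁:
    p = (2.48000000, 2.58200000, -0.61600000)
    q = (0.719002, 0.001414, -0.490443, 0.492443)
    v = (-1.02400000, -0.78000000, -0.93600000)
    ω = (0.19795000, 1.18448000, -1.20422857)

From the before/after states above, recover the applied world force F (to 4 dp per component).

v₁ − v₀ = (-0.02400000, 0.12000000, -0.13600000)
F = m·Δv/dt = (-0.6000, 3.0000, -3.4000)

F = (-0.6000, 3.0000, -3.4000)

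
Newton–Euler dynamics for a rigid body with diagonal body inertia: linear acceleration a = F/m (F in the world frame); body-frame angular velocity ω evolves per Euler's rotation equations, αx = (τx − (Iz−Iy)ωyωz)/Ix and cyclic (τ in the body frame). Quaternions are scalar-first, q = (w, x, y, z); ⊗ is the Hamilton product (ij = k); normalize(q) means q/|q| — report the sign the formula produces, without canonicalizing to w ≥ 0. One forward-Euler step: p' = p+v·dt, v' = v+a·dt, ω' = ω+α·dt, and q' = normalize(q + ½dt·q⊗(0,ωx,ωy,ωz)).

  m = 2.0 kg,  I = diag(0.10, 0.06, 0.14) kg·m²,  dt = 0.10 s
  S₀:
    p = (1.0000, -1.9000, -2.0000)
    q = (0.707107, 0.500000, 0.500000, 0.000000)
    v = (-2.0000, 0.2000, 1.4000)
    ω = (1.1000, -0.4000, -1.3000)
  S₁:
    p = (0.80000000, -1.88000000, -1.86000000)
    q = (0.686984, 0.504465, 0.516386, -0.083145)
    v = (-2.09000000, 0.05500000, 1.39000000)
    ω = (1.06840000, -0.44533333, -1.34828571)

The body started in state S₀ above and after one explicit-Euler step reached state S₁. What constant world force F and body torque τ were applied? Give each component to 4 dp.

v₁ − v₀ = (-0.09000000, -0.14500000, -0.01000000)
m·(v₁−v₀)/dt = (-1.8000, -2.9000, -0.2000)
Δω = ω₁−ω₀ = (-0.03160000, -0.04533333, -0.04828571)
applied torque τ = (0.0100, 0.0300, -0.0500)

F = (-1.8000, -2.9000, -0.2000)
τ = (0.0100, 0.0300, -0.0500)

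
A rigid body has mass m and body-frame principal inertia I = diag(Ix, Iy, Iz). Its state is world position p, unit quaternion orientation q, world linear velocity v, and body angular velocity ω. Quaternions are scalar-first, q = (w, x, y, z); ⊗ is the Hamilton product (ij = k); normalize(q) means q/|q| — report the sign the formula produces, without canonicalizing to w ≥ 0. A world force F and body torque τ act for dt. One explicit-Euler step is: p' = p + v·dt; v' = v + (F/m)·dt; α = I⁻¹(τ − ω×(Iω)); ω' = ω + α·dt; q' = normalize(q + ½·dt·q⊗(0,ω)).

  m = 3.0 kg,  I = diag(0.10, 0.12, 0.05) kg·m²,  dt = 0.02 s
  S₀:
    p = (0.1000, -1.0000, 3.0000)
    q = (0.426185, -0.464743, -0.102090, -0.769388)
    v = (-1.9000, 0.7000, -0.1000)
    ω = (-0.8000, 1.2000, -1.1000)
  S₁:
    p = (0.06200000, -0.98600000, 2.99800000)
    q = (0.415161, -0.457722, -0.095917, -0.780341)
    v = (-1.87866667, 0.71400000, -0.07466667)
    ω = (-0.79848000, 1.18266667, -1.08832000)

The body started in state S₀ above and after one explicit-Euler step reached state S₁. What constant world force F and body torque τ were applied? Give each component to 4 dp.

ω₁ − ω₀ = (0.00152000, -0.01733333, 0.01168000)
gyro term ω₀×Iω₀ = (0.0924, 0.0440, -0.0192)
τ = I·(Δω/dt) + ω₀×(Iω₀) = (0.1000, -0.0600, 0.0100)
velocity change Δv = (0.02133333, 0.01400000, 0.02533333)
applied force F = (3.2000, 2.1000, 3.8000)

F = (3.2000, 2.1000, 3.8000)
τ = (0.1000, -0.0600, 0.0100)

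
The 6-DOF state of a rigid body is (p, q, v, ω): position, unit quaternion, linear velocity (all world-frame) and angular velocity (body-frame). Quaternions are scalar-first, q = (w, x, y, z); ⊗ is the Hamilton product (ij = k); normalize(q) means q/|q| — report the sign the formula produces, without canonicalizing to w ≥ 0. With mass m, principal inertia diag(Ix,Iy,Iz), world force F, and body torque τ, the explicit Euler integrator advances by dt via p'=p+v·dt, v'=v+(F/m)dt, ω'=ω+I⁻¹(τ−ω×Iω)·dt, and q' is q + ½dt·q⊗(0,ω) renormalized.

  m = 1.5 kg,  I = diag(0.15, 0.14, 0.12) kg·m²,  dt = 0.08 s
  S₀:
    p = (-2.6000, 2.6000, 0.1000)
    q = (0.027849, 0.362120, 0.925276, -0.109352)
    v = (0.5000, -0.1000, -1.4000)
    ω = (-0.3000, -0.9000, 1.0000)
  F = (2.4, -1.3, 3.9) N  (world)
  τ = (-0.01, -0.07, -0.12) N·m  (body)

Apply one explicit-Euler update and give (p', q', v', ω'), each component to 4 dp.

p' = p + v·dt = (-2.5600, 2.5920, -0.0120)
v + (F/m)dt = (0.6280, -0.1693, -1.1920)
angular accel α = (-0.1867, -0.4357, -0.9775)
new body rate ω' = (-0.3149, -0.9349, 0.9218)
2q̇ = q⊗(0,ω) = (1.0507364, 0.8185045, -0.3543785, -0.0204762)
q + ½dt·q⊗(0,ω), renormalized = (0.0698, 0.3943, 0.9097, -0.1100)

p' = (-2.5600, 2.5920, -0.0120)
q' = (0.0698, 0.3943, 0.9097, -0.1100)
v' = (0.6280, -0.1693, -1.1920)
ω' = (-0.3149, -0.9349, 0.9218)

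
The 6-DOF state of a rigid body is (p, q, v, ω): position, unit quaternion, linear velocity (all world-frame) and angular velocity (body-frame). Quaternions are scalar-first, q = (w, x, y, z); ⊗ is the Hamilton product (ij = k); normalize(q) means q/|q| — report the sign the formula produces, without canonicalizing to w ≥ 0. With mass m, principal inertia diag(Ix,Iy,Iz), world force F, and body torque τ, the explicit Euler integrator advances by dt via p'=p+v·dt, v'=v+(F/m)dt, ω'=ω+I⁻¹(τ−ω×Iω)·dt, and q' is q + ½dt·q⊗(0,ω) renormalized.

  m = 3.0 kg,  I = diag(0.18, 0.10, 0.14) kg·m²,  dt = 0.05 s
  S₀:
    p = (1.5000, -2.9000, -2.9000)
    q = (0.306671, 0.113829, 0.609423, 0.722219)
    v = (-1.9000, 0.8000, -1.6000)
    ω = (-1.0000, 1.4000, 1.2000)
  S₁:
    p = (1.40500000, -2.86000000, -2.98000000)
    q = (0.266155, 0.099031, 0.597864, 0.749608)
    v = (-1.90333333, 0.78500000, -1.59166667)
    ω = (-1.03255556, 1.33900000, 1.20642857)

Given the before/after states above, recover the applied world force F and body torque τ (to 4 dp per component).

F = (-0.2000, -0.9000, 0.5000)
τ = (-0.0500, -0.1700, 0.1300)

ω₁ − ω₀ = (-0.03255556, -0.06100000, 0.00642857)
applied torque τ = (-0.0500, -0.1700, 0.1300)
velocity change Δv = (-0.00333333, -0.01500000, 0.00833333)
m·(v₁−v₀)/dt = (-0.2000, -0.9000, 0.5000)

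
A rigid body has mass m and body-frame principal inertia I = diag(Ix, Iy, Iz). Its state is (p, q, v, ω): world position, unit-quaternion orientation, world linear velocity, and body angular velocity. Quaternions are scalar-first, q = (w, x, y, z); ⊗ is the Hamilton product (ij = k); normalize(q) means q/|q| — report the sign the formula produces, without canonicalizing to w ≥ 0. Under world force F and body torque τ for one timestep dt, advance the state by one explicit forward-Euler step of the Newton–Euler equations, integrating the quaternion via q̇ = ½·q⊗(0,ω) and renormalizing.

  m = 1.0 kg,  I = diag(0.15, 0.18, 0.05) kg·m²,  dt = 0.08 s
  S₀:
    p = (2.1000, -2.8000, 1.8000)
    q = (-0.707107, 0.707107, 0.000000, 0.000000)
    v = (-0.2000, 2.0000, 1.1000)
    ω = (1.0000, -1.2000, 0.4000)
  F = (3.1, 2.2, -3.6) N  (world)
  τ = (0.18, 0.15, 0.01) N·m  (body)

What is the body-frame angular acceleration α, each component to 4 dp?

gyro term ω×Iω = (0.0624, 0.0400, -0.0360)
angular accel α = (0.7840, 0.6111, 0.9200)

α = (0.7840, 0.6111, 0.9200)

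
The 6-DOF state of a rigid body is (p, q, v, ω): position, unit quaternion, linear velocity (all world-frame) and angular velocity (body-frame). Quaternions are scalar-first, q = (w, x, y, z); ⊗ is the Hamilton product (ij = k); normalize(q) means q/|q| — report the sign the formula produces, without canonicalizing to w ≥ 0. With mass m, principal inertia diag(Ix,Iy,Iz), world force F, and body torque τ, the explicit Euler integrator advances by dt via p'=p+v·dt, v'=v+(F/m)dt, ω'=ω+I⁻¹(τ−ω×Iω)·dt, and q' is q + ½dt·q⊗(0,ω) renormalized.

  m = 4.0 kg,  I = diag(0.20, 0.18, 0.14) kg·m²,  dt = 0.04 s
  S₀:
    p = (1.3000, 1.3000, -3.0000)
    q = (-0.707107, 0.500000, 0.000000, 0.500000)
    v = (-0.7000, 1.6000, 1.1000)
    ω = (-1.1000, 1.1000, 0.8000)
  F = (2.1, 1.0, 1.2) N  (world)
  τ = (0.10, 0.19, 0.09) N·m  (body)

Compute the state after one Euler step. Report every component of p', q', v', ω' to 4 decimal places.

p' = (1.2720, 1.3640, -2.9560)
q' = (-0.7037, 0.5042, -0.0345, 0.4994)
v' = (-0.6790, 1.6100, 1.1120)
ω' = (-1.0730, 1.1540, 0.8188)

ω×(Iω) gyroscopic = (-0.0352, -0.0528, 0.0242)
(τ − ω×Iω)/I = (0.6760, 1.3489, 0.4700)
ω' = ω + α·dt = (-1.0730, 1.1540, 0.8188)
Hamilton product q⊗(0,ω) = (0.1500000, 0.2278177, -1.7278177, -0.0156856)
q' = normalize(q + ½dt·q⊗(0,ω)) = (-0.7037, 0.5042, -0.0345, 0.4994)
linear accel F/m = (0.5250, 0.2500, 0.3000)
p' = p + v·dt = (1.2720, 1.3640, -2.9560)
v' = v + a·dt = (-0.6790, 1.6100, 1.1120)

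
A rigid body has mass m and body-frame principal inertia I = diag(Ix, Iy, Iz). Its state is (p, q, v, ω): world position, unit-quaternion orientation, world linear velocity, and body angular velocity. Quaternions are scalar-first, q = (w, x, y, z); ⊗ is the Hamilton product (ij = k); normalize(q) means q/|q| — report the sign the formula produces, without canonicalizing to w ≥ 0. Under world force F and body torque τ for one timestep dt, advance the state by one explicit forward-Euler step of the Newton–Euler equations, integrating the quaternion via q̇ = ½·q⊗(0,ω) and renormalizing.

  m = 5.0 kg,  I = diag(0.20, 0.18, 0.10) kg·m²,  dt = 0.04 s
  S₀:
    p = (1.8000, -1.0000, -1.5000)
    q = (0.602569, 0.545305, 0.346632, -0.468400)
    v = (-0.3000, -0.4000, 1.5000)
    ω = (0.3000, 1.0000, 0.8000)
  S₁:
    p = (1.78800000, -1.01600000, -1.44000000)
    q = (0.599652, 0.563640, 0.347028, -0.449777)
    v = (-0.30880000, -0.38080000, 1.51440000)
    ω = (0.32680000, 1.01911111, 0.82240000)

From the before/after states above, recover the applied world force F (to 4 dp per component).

v₁ − v₀ = (-0.00880000, 0.01920000, 0.01440000)
F = m·Δv/dt = (-1.1000, 2.4000, 1.8000)

F = (-1.1000, 2.4000, 1.8000)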